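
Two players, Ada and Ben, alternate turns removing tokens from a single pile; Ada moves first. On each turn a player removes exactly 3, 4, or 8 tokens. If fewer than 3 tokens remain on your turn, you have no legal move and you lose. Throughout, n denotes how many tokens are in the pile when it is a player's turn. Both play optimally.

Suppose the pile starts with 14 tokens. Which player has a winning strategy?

Classify positions by backward induction: terminal positions (no move available) are L. From any other position, the mover wins iff some move reaches an L.
n=0: no move → L
n=1: no move → L
n=2: no move → L
n=3: reaches L-position 0 → W
n=4: reaches L-position 1 → W
n=5: reaches L-position 2 → W
n=6: reaches L-position 2 → W
n=7: only reaches 4(W), 3(W), all W → L
n=8: reaches L-position 0 → W
n=9: reaches L-position 1 → W
n=10: reaches L-position 7 → W
n=11: reaches L-position 7 → W
n=12: only reaches 9(W), 8(W), 4(W), all W → L
n=13: only reaches 10(W), 9(W), 5(W), all W → L
n=14: only reaches 11(W), 10(W), 6(W), all W → L
Every move from 14 reaches a W position, so the mover loses.

Ben wins.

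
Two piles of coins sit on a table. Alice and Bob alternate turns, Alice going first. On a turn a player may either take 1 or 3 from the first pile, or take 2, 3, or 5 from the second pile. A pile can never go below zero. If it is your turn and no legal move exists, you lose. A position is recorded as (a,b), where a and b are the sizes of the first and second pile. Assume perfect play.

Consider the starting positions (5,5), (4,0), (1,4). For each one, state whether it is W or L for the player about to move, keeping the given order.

(5,5): W, (4,0): L, (1,4): W

Label each position W (a win for the player to move) or L (a loss). A position with no legal move is L; any other position is W exactly when some move reaches an L, and L when every move reaches a W.
No move ever increases a pile, so every position that can arise here has a ≤ 5 and b ≤ 5; it is enough to label the cells with 0 ≤ a ≤ 5 and 0 ≤ b ≤ 5.
Every move lowers a or b (never raises either), so fill the grid row by row in increasing a, and left to right within a row: each cell's successors are then already labelled.
      b=0  b=1  b=2  b=3  b=4  b=5
a=0:    L    L    W    W    W    W
a=1:    W    W    L    L    W    W
a=2:    L    L    W    W    W    W
a=3:    W    W    L    L    W    W
a=4:    L    L    W    W    W    W
a=5:    W    W    L    L    W    W
Cells with no legal move (terminal, hence L): (0,0), (0,1).
The remaining L cells, each justified by listing all of its moves:
(1,2): only reaches (0,2)(W), (1,0)(W), all W → L
(1,3): only reaches (0,3)(W), (1,1)(W), (1,0)(W), all W → L
(2,0): only reaches (1,0)(W), which is W → L
(2,1): only reaches (1,1)(W), which is W → L
(3,2): only reaches (2,2)(W), (0,2)(W), (3,0)(W), all W → L
(3,3): only reaches (2,3)(W), (0,3)(W), (3,1)(W), (3,0)(W), all W → L
(4,0): only reaches (3,0)(W), (1,0)(W), all W → L
(4,1): only reaches (3,1)(W), (1,1)(W), all W → L
(5,2): only reaches (4,2)(W), (2,2)(W), (5,0)(W), all W → L
(5,3): only reaches (4,3)(W), (2,3)(W), (5,1)(W), (5,0)(W), all W → L
Every other cell has at least one move into one of the L cells above, so it is W.
(5,5): the move to (5,3) reaches an L cell, so W
(4,0): one of the L cells justified above, so L
(1,4): the move to (1,2) reaches an L cell, so W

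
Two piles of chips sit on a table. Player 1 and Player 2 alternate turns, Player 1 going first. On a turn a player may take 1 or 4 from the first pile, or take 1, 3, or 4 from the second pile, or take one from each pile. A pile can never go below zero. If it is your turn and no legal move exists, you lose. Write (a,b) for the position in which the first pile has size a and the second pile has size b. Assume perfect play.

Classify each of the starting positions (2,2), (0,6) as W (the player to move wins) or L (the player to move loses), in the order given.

Label each position W (a win for the player to move) or L (a loss). A position with no legal move is L; any other position is W exactly when some move reaches an L, and L when every move reaches a W.
No move ever increases a pile, so every position that can arise here has a ≤ 2 and b ≤ 6; it is enough to label the cells with 0 ≤ a ≤ 2 and 0 ≤ b ≤ 6.
Every move lowers a or b (never raises either), so fill the grid row by row in increasing a, and left to right within a row: each cell's successors are then already labelled.
      b=0  b=1  b=2  b=3  b=4  b=5  b=6
a=0:    L    W    L    W    W    W    W
a=1:    W    W    W    W    L    W    L
a=2:    L    W    L    W    W    W    W
Cells with no legal move (terminal, hence L): (0,0).
The remaining L cells, each justified by listing all of its moves:
(0,2): the only move is to (0,1)(W), a W ⇒ L
(1,4): moves to (0,4)(W), (1,3)(W), (1,1)(W), (1,0)(W), (0,3)(W); every one is W ⇒ L
(1,6): moves to (0,6)(W), (1,5)(W), (1,3)(W), (1,2)(W), (0,5)(W); every one is W ⇒ L
(2,0): the only move is to (1,0)(W), a W ⇒ L
(2,2): moves to (1,2)(W), (2,1)(W), (1,1)(W); every one is W ⇒ L
Every other cell has at least one move into one of the L cells above, so it is W.
(2,2): one of the L cells justified above, so L
(0,6): the move to (0,2) reaches an L cell, so W

(2,2): L, (0,6): W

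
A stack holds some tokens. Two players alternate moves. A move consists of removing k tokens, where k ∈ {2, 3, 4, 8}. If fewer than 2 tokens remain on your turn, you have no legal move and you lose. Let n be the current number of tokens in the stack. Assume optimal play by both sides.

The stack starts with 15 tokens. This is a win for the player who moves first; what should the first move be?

Remove 2, leaving 13.

Use the standard recursion: the mover loses at a terminal position; elsewhere, the mover wins exactly when some move hands the opponent an L position.
n=0: no move → L
n=1: no move → L
n=2: →0(L), so W
n=3: →1(L), so W
n=4: →1(L), so W
n=5: →1(L), so W
n=6: →4(W), 3(W), 2(W) — all W, so L
n=7: →5(W), 4(W), 3(W) — all W, so L
n=8: →6(L), so W
n=9: →7(L), so W
n=10: →7(L), so W
n=11: →7(L), so W
n=12: →10(W), 9(W), 8(W), 4(W) — all W, so L
n=13: →11(W), 10(W), 9(W), 5(W) — all W, so L
n=14: →12(L), so W
n=15: →13(L), so W
From 15, the L positions reachable in one move are: 13, 12, 7. Any move reaching one of these is winning.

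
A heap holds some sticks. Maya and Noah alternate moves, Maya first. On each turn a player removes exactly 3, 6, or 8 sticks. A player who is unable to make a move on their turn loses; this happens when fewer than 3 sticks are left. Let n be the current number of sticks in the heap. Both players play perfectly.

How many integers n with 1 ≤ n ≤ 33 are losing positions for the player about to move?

9

Work bottom-up. With no move the player to move loses. Otherwise the position is W if at least one move leads to an L position for the opponent, and L if every move leads to a W.
n=0: no move → L
n=1: no move → L
n=2: no move → L
n=3: reaches L-position 0 → W
n=4: reaches L-position 1 → W
n=5: reaches L-position 2 → W
n=6: reaches L-position 0 → W
n=7: reaches L-position 1 → W
n=8: reaches L-position 2 → W
n=9: reaches L-position 1 → W
n=10: reaches L-position 2 → W
n=11: only reaches 8(W), 5(W), 3(W), all W → L
n=12: only reaches 9(W), 6(W), 4(W), all W → L
n=13: only reaches 10(W), 7(W), 5(W), all W → L
n=14: reaches L-position 11 → W
n=15: reaches L-position 12 → W
n=16: reaches L-position 13 → W
n=17: reaches L-position 11 → W
n=18: reaches L-position 12 → W
n=19: reaches L-position 13 → W
n=20: reaches L-position 12 → W
n=21: reaches L-position 13 → W
n=22: only reaches 19(W), 16(W), 14(W), all W → L
n=23: only reaches 20(W), 17(W), 15(W), all W → L
n=24: only reaches 21(W), 18(W), 16(W), all W → L
n=25: reaches L-position 22 → W
n=26: reaches L-position 23 → W
n=27: reaches L-position 24 → W
n=28: reaches L-position 22 → W
n=29: reaches L-position 23 → W
n=30: reaches L-position 24 → W
n=31: reaches L-position 23 → W
n=32: reaches L-position 24 → W
n=33: only reaches 30(W), 27(W), 25(W), all W → L
L entries with 1 ≤ n ≤ 33 (n=0 is outside the asked range and is not counted): n = 1, 2, 11, 12, 13, 22, 23, 24, 33; that makes 9.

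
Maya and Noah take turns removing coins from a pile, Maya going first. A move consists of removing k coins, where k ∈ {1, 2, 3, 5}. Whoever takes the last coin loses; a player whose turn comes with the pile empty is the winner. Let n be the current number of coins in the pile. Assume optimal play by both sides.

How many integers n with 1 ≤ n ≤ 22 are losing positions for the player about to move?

Label each position W (a win for the player to move) or L (a loss). A position with no legal move is W; any other position is W exactly when some move reaches an L, and L when every move reaches a W.
n=0: no move; the opponent has just taken the last coin and therefore loses → W
n=1: only reaches 0(W), which is W → L
n=2: reaches L-position 1 → W
n=3: reaches L-position 1 → W
n=4: reaches L-position 1 → W
n=5: only reaches 4(W), 3(W), 2(W), 0(W), all W → L
n=6: reaches L-position 5 → W
n=7: reaches L-position 5 → W
n=8: reaches L-position 5 → W
n=9: only reaches 8(W), 7(W), 6(W), 4(W), all W → L
n=10: reaches L-position 9 → W
n=11: reaches L-position 9 → W
n=12: reaches L-position 9 → W
n=13: only reaches 12(W), 11(W), 10(W), 8(W), all W → L
n=14: reaches L-position 13 → W
n=15: reaches L-position 13 → W
n=16: reaches L-position 13 → W
n=17: only reaches 16(W), 15(W), 14(W), 12(W), all W → L
n=18: reaches L-position 17 → W
n=19: reaches L-position 17 → W
n=20: reaches L-position 17 → W
n=21: only reaches 20(W), 19(W), 18(W), 16(W), all W → L
n=22: reaches L-position 21 → W
L entries with 1 ≤ n ≤ 22 (the range starts at n=1): n = 1, 5, 9, 13, 17, 21; that makes 6.

6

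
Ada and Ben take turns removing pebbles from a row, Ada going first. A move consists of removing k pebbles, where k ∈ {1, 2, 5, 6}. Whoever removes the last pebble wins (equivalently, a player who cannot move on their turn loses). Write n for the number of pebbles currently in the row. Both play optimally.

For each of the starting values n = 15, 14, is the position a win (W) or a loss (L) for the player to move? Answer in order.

15: W, 14: L

Classify positions by backward induction: terminal positions (no move available) are L. From any other position, the mover wins iff some move reaches an L.
n=0: no move → L
n=1: W (go to 0, an L position)
n=2: W (go to 0, an L position)
n=3: L (options 2(W), 1(W) are all W)
n=4: W (go to 3, an L position)
n=5: W (go to 3, an L position)
n=6: W (go to 0, an L position)
n=7: L (options 6(W), 5(W), 2(W), 1(W) are all W)
n=8: W (go to 7, an L position)
n=9: W (go to 7, an L position)
n=10: L (options 9(W), 8(W), 5(W), 4(W) are all W)
n=11: W (go to 10, an L position)
n=12: W (go to 10, an L position)
n=13: W (go to 7, an L position)
n=14: L (options 13(W), 12(W), 9(W), 8(W) are all W)
n=15: W (go to 14, an L position)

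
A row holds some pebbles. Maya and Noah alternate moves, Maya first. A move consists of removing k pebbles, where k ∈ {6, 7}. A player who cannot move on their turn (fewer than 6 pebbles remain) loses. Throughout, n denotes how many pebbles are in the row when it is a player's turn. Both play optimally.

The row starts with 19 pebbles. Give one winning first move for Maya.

Label each position W (a win for the player to move) or L (a loss). A position with no legal move is L; any other position is W exactly when some move reaches an L, and L when every move reaches a W.
n=0: no move → L
n=1: no move → L
n=2: no move → L
n=3: no move → L
n=4: no move → L
n=5: no move → L
n=6: reaches L-position 0 → W
n=7: reaches L-position 1 → W
n=8: reaches L-position 2 → W
n=9: reaches L-position 3 → W
n=10: reaches L-position 4 → W
n=11: reaches L-position 5 → W
n=12: reaches L-position 5 → W
n=13: only reaches 7(W), 6(W), all W → L
n=14: only reaches 8(W), 7(W), all W → L
n=15: only reaches 9(W), 8(W), all W → L
n=16: only reaches 10(W), 9(W), all W → L
n=17: only reaches 11(W), 10(W), all W → L
n=18: only reaches 12(W), 11(W), all W → L
n=19: reaches L-position 13 → W
From 19, the L positions reachable in one move are: 13.

Remove 6, leaving 13.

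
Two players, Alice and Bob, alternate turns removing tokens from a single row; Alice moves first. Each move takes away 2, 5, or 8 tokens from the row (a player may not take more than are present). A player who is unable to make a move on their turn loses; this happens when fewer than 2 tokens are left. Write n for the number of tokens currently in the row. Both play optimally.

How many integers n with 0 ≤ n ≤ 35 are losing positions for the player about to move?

Work bottom-up. With no move the player to move loses. Otherwise the position is W if at least one move leads to an L position for the opponent, and L if every move leads to a W.
n=0: no move → L
n=1: no move → L
n=2: can move to 0, which is L ⇒ W
n=3: can move to 1, which is L ⇒ W
n=4: the only move is to 2(W), a W ⇒ L
n=5: can move to 0, which is L ⇒ W
n=6: can move to 4, which is L ⇒ W
n=7: moves to 5(W), 2(W); every one is W ⇒ L
n=8: can move to 0, which is L ⇒ W
n=9: can move to 7, which is L ⇒ W
n=10: moves to 8(W), 5(W), 2(W); every one is W ⇒ L
n=11: moves to 9(W), 6(W), 3(W); every one is W ⇒ L
n=12: can move to 10, which is L ⇒ W
n=13: can move to 11, which is L ⇒ W
n=14: moves to 12(W), 9(W), 6(W); every one is W ⇒ L
n=15: can move to 10, which is L ⇒ W
n=16: can move to 14, which is L ⇒ W
n=17: moves to 15(W), 12(W), 9(W); every one is W ⇒ L
n=18: can move to 10, which is L ⇒ W
n=19: can move to 17, which is L ⇒ W
n=20: moves to 18(W), 15(W), 12(W); every one is W ⇒ L
n=21: moves to 19(W), 16(W), 13(W); every one is W ⇒ L
n=22: can move to 20, which is L ⇒ W
n=23: can move to 21, which is L ⇒ W
n=24: moves to 22(W), 19(W), 16(W); every one is W ⇒ L
n=25: can move to 20, which is L ⇒ W
n=26: can move to 24, which is L ⇒ W
n=27: moves to 25(W), 22(W), 19(W); every one is W ⇒ L
n=28: can move to 20, which is L ⇒ W
n=29: can move to 27, which is L ⇒ W
n=30: moves to 28(W), 25(W), 22(W); every one is W ⇒ L
n=31: moves to 29(W), 26(W), 23(W); every one is W ⇒ L
n=32: can move to 30, which is L ⇒ W
n=33: can move to 31, which is L ⇒ W
n=34: moves to 32(W), 29(W), 26(W); every one is W ⇒ L
n=35: can move to 30, which is L ⇒ W
L entries with 0 ≤ n ≤ 35: n = 0, 1, 4, 7, 10, 11, 14, 17, 20, 21, 24, 27, 30, 31, 34; that makes 15.

15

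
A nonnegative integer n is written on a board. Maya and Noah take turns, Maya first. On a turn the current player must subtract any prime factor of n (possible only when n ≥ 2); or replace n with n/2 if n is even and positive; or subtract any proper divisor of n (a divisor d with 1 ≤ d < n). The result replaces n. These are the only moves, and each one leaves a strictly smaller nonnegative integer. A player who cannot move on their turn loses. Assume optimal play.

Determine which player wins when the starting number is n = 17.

Maya wins.

Compute win/loss labels from the base case upward. A position with no move is L. Any other position is W if it can reach an L in one move, else L.
n=0: no move → L
n=1: no move → L
n=2: can move to 0, which is L ⇒ W
n=3: can move to 0, which is L ⇒ W
n=4: moves to 2(W), 3(W); every one is W ⇒ L
n=5: can move to 0, which is L ⇒ W
n=6: can move to 4, which is L ⇒ W
n=7: can move to 0, which is L ⇒ W
n=8: can move to 4, which is L ⇒ W
n=9: moves to 6(W), 8(W); every one is W ⇒ L
n=10: can move to 9, which is L ⇒ W
n=11: can move to 0, which is L ⇒ W
n=12: can move to 9, which is L ⇒ W
n=13: can move to 0, which is L ⇒ W
n=14: moves to 7(W), 12(W), 13(W); every one is W ⇒ L
n=15: can move to 14, which is L ⇒ W
n=16: can move to 14, which is L ⇒ W
n=17: can move to 0, which is L ⇒ W
The starting position 17 is W: Maya should move to 0, handing over an L position.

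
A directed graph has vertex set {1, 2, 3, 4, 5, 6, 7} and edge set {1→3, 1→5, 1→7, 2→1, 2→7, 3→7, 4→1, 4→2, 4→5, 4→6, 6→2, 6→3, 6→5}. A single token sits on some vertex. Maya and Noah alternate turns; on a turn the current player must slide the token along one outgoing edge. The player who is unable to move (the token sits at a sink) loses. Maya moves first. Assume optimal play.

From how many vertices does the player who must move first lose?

Use the standard recursion: the mover loses at a terminal position; elsewhere, the mover wins exactly when some move hands the opponent an L position.
Every edge goes from a vertex to one that appears earlier in the order 7, 5, 3, 1, 2, 6, 4, so processing vertices in that order labels each vertex after all of its successors.
7: no outgoing edge → L
5: no outgoing edge → L
3: can move to 7, which is L ⇒ W
1: can move to 5, which is L ⇒ W
2: can move to 7, which is L ⇒ W
6: can move to 5, which is L ⇒ W
4: can move to 5, which is L ⇒ W
The L vertices are 5, 7; that is 2 in all.

2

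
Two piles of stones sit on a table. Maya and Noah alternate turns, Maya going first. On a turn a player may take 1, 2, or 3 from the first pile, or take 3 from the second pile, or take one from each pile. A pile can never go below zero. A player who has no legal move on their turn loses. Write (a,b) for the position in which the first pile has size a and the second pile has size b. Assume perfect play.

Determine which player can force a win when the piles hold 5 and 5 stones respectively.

Compute win/loss labels from the base case upward. A position with no move is L. Any other position is W if it can reach an L in one move, else L.
No move ever increases a pile, so every position that can arise here has a ≤ 5 and b ≤ 5; it is enough to label the cells with 0 ≤ a ≤ 5 and 0 ≤ b ≤ 5.
Every move lowers a or b (never raises either), so fill the grid row by row in increasing a, and left to right within a row: each cell's successors are then already labelled.
      b=0  b=1  b=2  b=3  b=4  b=5
a=0:    L    L    L    W    W    W
a=1:    W    W    W    W    L    L
a=2:    W    W    W    L    W    W
a=3:    W    W    W    W    W    W
a=4:    L    L    L    W    W    W
a=5:    W    W    W    W    L    L
Cells with no legal move (terminal, hence L): (0,0), (0,1), (0,2).
The remaining L cells, each justified by listing all of its moves:
(1,4): moves to (0,4)(W), (1,1)(W), (0,3)(W); every one is W ⇒ L
(1,5): moves to (0,5)(W), (1,2)(W), (0,4)(W); every one is W ⇒ L
(2,3): moves to (1,3)(W), (0,3)(W), (2,0)(W), (1,2)(W); every one is W ⇒ L
(4,0): moves to (3,0)(W), (2,0)(W), (1,0)(W); every one is W ⇒ L
(4,1): moves to (3,1)(W), (2,1)(W), (1,1)(W), (3,0)(W); every one is W ⇒ L
(4,2): moves to (3,2)(W), (2,2)(W), (1,2)(W), (3,1)(W); every one is W ⇒ L
(5,4): moves to (4,4)(W), (3,4)(W), (2,4)(W), (5,1)(W), (4,3)(W); every one is W ⇒ L
(5,5): moves to (4,5)(W), (3,5)(W), (2,5)(W), (5,2)(W), (4,4)(W); every one is W ⇒ L
Every other cell has at least one move into one of the L cells above, so it is W.
Every move from (5,5) reaches a W position, so the mover loses.

Noah wins.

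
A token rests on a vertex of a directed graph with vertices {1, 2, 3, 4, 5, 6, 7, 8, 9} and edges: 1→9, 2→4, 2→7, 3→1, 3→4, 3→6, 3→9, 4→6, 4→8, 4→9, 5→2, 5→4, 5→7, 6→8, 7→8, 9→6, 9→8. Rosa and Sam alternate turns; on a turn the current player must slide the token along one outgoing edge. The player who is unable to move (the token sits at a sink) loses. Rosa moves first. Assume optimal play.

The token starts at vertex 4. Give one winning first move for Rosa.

Move to 8.

Build the W/L table. Terminal = L. A non-terminal position is W if it has a move to some L; otherwise it is L.
Every edge goes from a vertex to one that appears earlier in the order 8, 6, 9, 4, 7, 2, 1, 3, 5, so processing vertices in that order labels each vertex after all of its successors.
8: no outgoing edge → L
6: →8(L), so W
9: →8(L), so W
4: →8(L), so W
7: →8(L), so W
2: →7(W), 4(W) — all W, so L
1: →9(W) only, which is W, so L
3: →1(L), so W
5: →2(L), so W
From 4, the L positions reachable in one move are: 8.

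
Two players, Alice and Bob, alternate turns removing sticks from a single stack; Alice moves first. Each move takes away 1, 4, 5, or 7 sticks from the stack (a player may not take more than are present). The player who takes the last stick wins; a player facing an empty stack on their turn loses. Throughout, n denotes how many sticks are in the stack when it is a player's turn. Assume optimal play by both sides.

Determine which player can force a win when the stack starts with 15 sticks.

Classify positions by backward induction: terminal positions (no move available) are L. From any other position, the mover wins iff some move reaches an L.
n=0: no move → L
n=1: reaches L-position 0 → W
n=2: only reaches 1(W), which is W → L
n=3: reaches L-position 2 → W
n=4: reaches L-position 0 → W
n=5: reaches L-position 0 → W
n=6: reaches L-position 2 → W
n=7: reaches L-position 2 → W
n=8: only reaches 7(W), 4(W), 3(W), 1(W), all W → L
n=9: reaches L-position 8 → W
n=10: only reaches 9(W), 6(W), 5(W), 3(W), all W → L
n=11: reaches L-position 10 → W
n=12: reaches L-position 8 → W
n=13: reaches L-position 8 → W
n=14: reaches L-position 10 → W
n=15: reaches L-position 10 → W
The starting position 15 is W: Alice should remove 5, leaving 10, handing over an L position.

Alice wins.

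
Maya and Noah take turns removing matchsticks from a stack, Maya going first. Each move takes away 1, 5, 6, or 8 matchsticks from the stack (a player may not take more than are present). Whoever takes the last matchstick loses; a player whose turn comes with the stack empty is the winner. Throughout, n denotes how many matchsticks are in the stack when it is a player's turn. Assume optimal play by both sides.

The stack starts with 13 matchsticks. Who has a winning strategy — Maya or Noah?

Maya wins.

Use the standard recursion: the mover wins at a terminal position; elsewhere, the mover wins exactly when some move hands the opponent an L position.
n=0: no move; the opponent has just taken the last matchstick and therefore loses → W
n=1: the only move is to 0(W), a W ⇒ L
n=2: can move to 1, which is L ⇒ W
n=3: the only move is to 2(W), a W ⇒ L
n=4: can move to 3, which is L ⇒ W
n=5: moves to 4(W), 0(W); every one is W ⇒ L
n=6: can move to 5, which is L ⇒ W
n=7: can move to 1, which is L ⇒ W
n=8: can move to 3, which is L ⇒ W
n=9: can move to 3, which is L ⇒ W
n=10: can move to 5, which is L ⇒ W
n=11: can move to 5, which is L ⇒ W
n=12: moves to 11(W), 7(W), 6(W), 4(W); every one is W ⇒ L
n=13: can move to 12, which is L ⇒ W
From 13 Maya can remove 1, leaving 12, reaching an L position.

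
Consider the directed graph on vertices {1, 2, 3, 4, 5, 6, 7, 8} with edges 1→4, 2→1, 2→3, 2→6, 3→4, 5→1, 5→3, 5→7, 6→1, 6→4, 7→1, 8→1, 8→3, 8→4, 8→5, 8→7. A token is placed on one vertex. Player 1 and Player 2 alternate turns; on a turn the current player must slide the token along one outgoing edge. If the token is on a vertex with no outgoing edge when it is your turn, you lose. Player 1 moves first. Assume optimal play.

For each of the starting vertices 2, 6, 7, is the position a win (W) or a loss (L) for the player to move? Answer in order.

2: L, 6: W, 7: L

Label each position W (a win for the player to move) or L (a loss). A position with no legal move is L; any other position is W exactly when some move reaches an L, and L when every move reaches a W.
Every edge goes from a vertex to one that appears earlier in the order 4, 3, 1, 7, 5, 6, 8, 2, so processing vertices in that order labels each vertex after all of its successors.
4: no outgoing edge → L
3: reaches L-position 4 → W
1: reaches L-position 4 → W
7: only reaches 1(W), which is W → L
5: reaches L-position 7 → W
6: reaches L-position 4 → W
8: reaches L-position 7 → W
2: only reaches 6(W), 1(W), 3(W), all W → L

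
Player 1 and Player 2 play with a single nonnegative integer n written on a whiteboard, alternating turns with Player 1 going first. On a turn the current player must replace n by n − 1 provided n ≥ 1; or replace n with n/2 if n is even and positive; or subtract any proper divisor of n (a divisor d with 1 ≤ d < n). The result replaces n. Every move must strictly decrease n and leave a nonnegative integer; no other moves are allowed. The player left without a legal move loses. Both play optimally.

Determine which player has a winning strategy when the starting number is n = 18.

Work bottom-up. With no move the player to move loses. Otherwise the position is W if at least one move leads to an L position for the opponent, and L if every move leads to a W.
n=0: no move → L
n=1: can move to 0, which is L ⇒ W
n=2: the only move is to 1(W), a W ⇒ L
n=3: can move to 2, which is L ⇒ W
n=4: can move to 2, which is L ⇒ W
n=5: the only move is to 4(W), a W ⇒ L
n=6: can move to 5, which is L ⇒ W
n=7: the only move is to 6(W), a W ⇒ L
n=8: can move to 7, which is L ⇒ W
n=9: moves to 6(W), 8(W); every one is W ⇒ L
n=10: can move to 5, which is L ⇒ W
n=11: the only move is to 10(W), a W ⇒ L
n=12: can move to 9, which is L ⇒ W
n=13: the only move is to 12(W), a W ⇒ L
n=14: can move to 7, which is L ⇒ W
n=15: moves to 10(W), 12(W), 14(W); every one is W ⇒ L
n=16: can move to 15, which is L ⇒ W
n=17: the only move is to 16(W), a W ⇒ L
n=18: can move to 9, which is L ⇒ W
From 18 Player 1 can move to 9, reaching an L position.

Player 1 wins.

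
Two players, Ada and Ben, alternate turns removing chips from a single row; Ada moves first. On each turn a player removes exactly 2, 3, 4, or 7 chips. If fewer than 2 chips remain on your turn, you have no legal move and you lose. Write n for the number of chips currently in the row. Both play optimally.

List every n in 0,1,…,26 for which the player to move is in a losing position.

Positions with no move are L. A position that does have a move is losing for the player to move precisely when every available move leads to a winning position for the opponent. Fill in the labels:
n=0: no move → L
n=1: no move → L
n=2: reaches L-position 0 → W
n=3: reaches L-position 1 → W
n=4: reaches L-position 1 → W
n=5: reaches L-position 1 → W
n=6: only reaches 4(W), 3(W), 2(W), all W → L
n=7: reaches L-position 0 → W
n=8: reaches L-position 6 → W
n=9: reaches L-position 6 → W
n=10: reaches L-position 6 → W
n=11: only reaches 9(W), 8(W), 7(W), 4(W), all W → L
n=12: only reaches 10(W), 9(W), 8(W), 5(W), all W → L
n=13: reaches L-position 11 → W
n=14: reaches L-position 12 → W
n=15: reaches L-position 12 → W
n=16: reaches L-position 12 → W
n=17: only reaches 15(W), 14(W), 13(W), 10(W), all W → L
n=18: reaches L-position 11 → W
n=19: reaches L-position 17 → W
n=20: reaches L-position 17 → W
n=21: reaches L-position 17 → W
n=22: only reaches 20(W), 19(W), 18(W), 15(W), all W → L
n=23: only reaches 21(W), 20(W), 19(W), 16(W), all W → L
n=24: reaches L-position 22 → W
n=25: reaches L-position 23 → W
n=26: reaches L-position 23 → W
Reading off the rows marked L gives the requested list; there are 8 such values of n.

0, 1, 6, 11, 12, 17, 22, 23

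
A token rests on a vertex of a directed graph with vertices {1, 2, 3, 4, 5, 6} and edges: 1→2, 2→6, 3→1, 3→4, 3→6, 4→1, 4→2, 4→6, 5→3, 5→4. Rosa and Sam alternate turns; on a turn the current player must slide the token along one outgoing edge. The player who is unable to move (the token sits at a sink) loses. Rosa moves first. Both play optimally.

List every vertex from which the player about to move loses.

Label each position W (a win for the player to move) or L (a loss). A position with no legal move is L; any other position is W exactly when some move reaches an L, and L when every move reaches a W.
Every edge goes from a vertex to one that appears earlier in the order 6, 2, 1, 4, 3, 5, so processing vertices in that order labels each vertex after all of its successors.
6: no outgoing edge → L
2: reaches L-position 6 → W
1: only reaches 2(W), which is W → L
4: reaches L-position 1 → W
3: reaches L-position 1 → W
5: only reaches 3(W), 4(W), all W → L
The losing starting vertices are exactly the entries labelled L in this table (3 of them).

1, 5, 6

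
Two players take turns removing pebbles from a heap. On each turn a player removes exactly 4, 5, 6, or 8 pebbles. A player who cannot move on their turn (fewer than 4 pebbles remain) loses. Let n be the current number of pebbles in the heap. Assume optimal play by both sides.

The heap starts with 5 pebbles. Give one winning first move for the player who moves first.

Remove 4, leaving 1.

Work bottom-up. With no move the player to move loses. Otherwise the position is W if at least one move leads to an L position for the opponent, and L if every move leads to a W.
n=0: no move → L
n=1: no move → L
n=2: no move → L
n=3: no move → L
n=4: reaches L-position 0 → W
n=5: reaches L-position 1 → W
From 5, the L positions reachable in one move are: 1, 0. Any move reaching one of these is winning.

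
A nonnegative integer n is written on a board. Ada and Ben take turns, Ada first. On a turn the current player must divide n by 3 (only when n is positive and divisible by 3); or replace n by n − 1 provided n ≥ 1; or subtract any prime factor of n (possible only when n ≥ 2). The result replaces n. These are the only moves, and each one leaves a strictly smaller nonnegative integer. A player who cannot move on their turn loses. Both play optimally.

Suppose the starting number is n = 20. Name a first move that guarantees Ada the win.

Work bottom-up. With no move the player to move loses. Otherwise the position is W if at least one move leads to an L position for the opponent, and L if every move leads to a W.
n=0: no move → L
n=1: →0(L), so W
n=2: →0(L), so W
n=3: →0(L), so W
n=4: →2(W), 3(W) — all W, so L
n=5: →0(L), so W
n=6: →4(L), so W
n=7: →0(L), so W
n=8: →6(W), 7(W) — all W, so L
n=9: →8(L), so W
n=10: →8(L), so W
n=11: →0(L), so W
n=12: →4(L), so W
n=13: →0(L), so W
n=14: →7(W), 12(W), 13(W) — all W, so L
n=15: →14(L), so W
n=16: →14(L), so W
n=17: →0(L), so W
n=18: →6(W), 15(W), 16(W), 17(W) — all W, so L
n=19: →0(L), so W
n=20: →18(L), so W
From 20, the L positions reachable in one move are: 18.

Move to 18.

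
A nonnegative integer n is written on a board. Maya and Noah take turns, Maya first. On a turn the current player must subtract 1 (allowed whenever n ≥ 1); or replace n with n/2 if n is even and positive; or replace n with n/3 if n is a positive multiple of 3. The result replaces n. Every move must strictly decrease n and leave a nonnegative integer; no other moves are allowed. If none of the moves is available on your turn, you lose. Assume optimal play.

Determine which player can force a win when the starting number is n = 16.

Noah wins.

Build the W/L table. Terminal = L. A non-terminal position is W if it has a move to some L; otherwise it is L.
n=0: no move → L
n=1: W (go to 0, an L position)
n=2: L (sole option 1(W) is W)
n=3: W (go to 2, an L position)
n=4: W (go to 2, an L position)
n=5: L (sole option 4(W) is W)
n=6: W (go to 2, an L position)
n=7: L (sole option 6(W) is W)
n=8: W (go to 7, an L position)
n=9: L (options 3(W), 8(W) are all W)
n=10: W (go to 5, an L position)
n=11: L (sole option 10(W) is W)
n=12: W (go to 11, an L position)
n=13: L (sole option 12(W) is W)
n=14: W (go to 7, an L position)
n=15: W (go to 5, an L position)
n=16: L (options 8(W), 15(W) are all W)
The starting position 16 is L: whatever Maya does, the opponent receives a W position.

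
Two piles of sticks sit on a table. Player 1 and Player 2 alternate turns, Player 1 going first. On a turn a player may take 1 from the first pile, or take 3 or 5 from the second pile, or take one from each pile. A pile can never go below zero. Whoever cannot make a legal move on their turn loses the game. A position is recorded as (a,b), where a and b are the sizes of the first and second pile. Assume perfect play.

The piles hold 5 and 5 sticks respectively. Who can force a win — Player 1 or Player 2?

Player 2 wins.

Classify positions by backward induction: terminal positions (no move available) are L. From any other position, the mover wins iff some move reaches an L.
No move ever increases a pile, so every position that can arise here has a ≤ 5 and b ≤ 5; it is enough to label the cells with 0 ≤ a ≤ 5 and 0 ≤ b ≤ 5.
Every move lowers a or b (never raises either), so fill the grid row by row in increasing a, and left to right within a row: each cell's successors are then already labelled.
      b=0  b=1  b=2  b=3  b=4  b=5
a=0:    L    L    L    W    W    W
a=1:    W    W    W    W    L    L
a=2:    L    L    L    W    W    W
a=3:    W    W    W    W    L    L
a=4:    L    L    L    W    W    W
a=5:    W    W    W    W    L    L
Cells with no legal move (terminal, hence L): (0,0), (0,1), (0,2).
The remaining L cells, each justified by listing all of its moves:
(1,4): only reaches (0,4)(W), (1,1)(W), (0,3)(W), all W → L
(1,5): only reaches (0,5)(W), (1,2)(W), (1,0)(W), (0,4)(W), all W → L
(2,0): only reaches (1,0)(W), which is W → L
(2,1): only reaches (1,1)(W), (1,0)(W), all W → L
(2,2): only reaches (1,2)(W), (1,1)(W), all W → L
(3,4): only reaches (2,4)(W), (3,1)(W), (2,3)(W), all W → L
(3,5): only reaches (2,5)(W), (3,2)(W), (3,0)(W), (2,4)(W), all W → L
(4,0): only reaches (3,0)(W), which is W → L
(4,1): only reaches (3,1)(W), (3,0)(W), all W → L
(4,2): only reaches (3,2)(W), (3,1)(W), all W → L
(5,4): only reaches (4,4)(W), (5,1)(W), (4,3)(W), all W → L
(5,5): only reaches (4,5)(W), (5,2)(W), (5,0)(W), (4,4)(W), all W → L
Every other cell has at least one move into one of the L cells above, so it is W.
The starting position (5,5) is L: whatever Player 1 does, the opponent receives a W position.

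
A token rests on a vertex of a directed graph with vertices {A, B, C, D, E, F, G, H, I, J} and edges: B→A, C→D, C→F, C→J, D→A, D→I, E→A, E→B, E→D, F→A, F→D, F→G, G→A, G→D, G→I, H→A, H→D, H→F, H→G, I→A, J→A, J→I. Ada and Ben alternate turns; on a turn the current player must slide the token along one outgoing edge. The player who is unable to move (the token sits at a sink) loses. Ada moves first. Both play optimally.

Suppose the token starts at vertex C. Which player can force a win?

Use the standard recursion: the mover loses at a terminal position; elsewhere, the mover wins exactly when some move hands the opponent an L position.
Every edge goes from a vertex to one that appears earlier in the order A, I, D, G, F, J, B, H, E, C, so processing vertices in that order labels each vertex after all of its successors.
A: no outgoing edge → L
I: →A(L), so W
D: →A(L), so W
G: →A(L), so W
F: →A(L), so W
J: →A(L), so W
B: →A(L), so W
H: →A(L), so W
E: →A(L), so W
C: →J(W), F(W), D(W) — all W, so L
Every move from C reaches a W position, so the mover loses.

Ben wins.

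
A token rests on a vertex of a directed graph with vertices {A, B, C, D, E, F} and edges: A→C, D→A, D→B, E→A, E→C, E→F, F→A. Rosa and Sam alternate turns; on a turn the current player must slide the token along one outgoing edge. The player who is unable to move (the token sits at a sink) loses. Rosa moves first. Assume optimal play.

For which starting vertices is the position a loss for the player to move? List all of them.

Label each position W (a win for the player to move) or L (a loss). A position with no legal move is L; any other position is W exactly when some move reaches an L, and L when every move reaches a W.
Every edge goes from a vertex to one that appears earlier in the order B, C, A, F, E, D, so processing vertices in that order labels each vertex after all of its successors.
B: no outgoing edge → L
C: no outgoing edge → L
A: →C(L), so W
F: →A(W) only, which is W, so L
E: →F(L), so W
D: →B(L), so W
Reading off the rows marked L gives the requested list; there are 3 such vertices.

B, C, F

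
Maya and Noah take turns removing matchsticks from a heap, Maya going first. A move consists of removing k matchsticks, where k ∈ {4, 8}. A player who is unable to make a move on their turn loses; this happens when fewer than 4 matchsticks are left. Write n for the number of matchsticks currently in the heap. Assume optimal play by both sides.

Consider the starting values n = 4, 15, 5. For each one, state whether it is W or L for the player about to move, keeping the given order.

4: W, 15: L, 5: W

Work bottom-up. With no move the player to move loses. Otherwise the position is W if at least one move leads to an L position for the opponent, and L if every move leads to a W.
n=0: no move → L
n=1: no move → L
n=2: no move → L
n=3: no move → L
n=4: can move to 0, which is L ⇒ W
n=5: can move to 1, which is L ⇒ W
n=6: can move to 2, which is L ⇒ W
n=7: can move to 3, which is L ⇒ W
n=8: can move to 0, which is L ⇒ W
n=9: can move to 1, which is L ⇒ W
n=10: can move to 2, which is L ⇒ W
n=11: can move to 3, which is L ⇒ W
n=12: moves to 8(W), 4(W); every one is W ⇒ L
n=13: moves to 9(W), 5(W); every one is W ⇒ L
n=14: moves to 10(W), 6(W); every one is W ⇒ L
n=15: moves to 11(W), 7(W); every one is W ⇒ L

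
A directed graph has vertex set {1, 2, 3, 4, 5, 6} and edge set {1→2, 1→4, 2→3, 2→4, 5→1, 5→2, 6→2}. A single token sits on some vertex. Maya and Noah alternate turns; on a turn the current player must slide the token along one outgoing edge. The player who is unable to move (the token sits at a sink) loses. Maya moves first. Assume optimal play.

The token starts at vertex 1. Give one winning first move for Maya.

Move to 4.

Classify positions by backward induction: terminal positions (no move available) are L. From any other position, the mover wins iff some move reaches an L.
Every edge goes from a vertex to one that appears earlier in the order 4, 3, 2, 6, 1, 5, so processing vertices in that order labels each vertex after all of its successors.
4: no outgoing edge → L
3: no outgoing edge → L
2: W (go to 3, an L position)
6: L (sole option 2(W) is W)
1: W (go to 4, an L position)
5: L (options 1(W), 2(W) are all W)
From 1, the L positions reachable in one move are: 4.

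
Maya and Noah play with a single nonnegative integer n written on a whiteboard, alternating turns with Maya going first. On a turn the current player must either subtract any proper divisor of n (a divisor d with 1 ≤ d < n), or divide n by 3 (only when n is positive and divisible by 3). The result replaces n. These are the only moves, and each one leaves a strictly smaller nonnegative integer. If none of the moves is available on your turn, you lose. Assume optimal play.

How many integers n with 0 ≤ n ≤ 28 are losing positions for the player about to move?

13

Use the standard recursion: the mover loses at a terminal position; elsewhere, the mover wins exactly when some move hands the opponent an L position.
n=0: no move → L
n=1: no move → L
n=2: W (go to 1, an L position)
n=3: W (go to 1, an L position)
n=4: L (options 2(W), 3(W) are all W)
n=5: W (go to 4, an L position)
n=6: W (go to 4, an L position)
n=7: L (sole option 6(W) is W)
n=8: W (go to 4, an L position)
n=9: L (options 3(W), 6(W), 8(W) are all W)
n=10: W (go to 9, an L position)
n=11: L (sole option 10(W) is W)
n=12: W (go to 4, an L position)
n=13: L (sole option 12(W) is W)
n=14: W (go to 7, an L position)
n=15: L (options 5(W), 10(W), 12(W), 14(W) are all W)
n=16: W (go to 15, an L position)
n=17: L (sole option 16(W) is W)
n=18: W (go to 9, an L position)
n=19: L (sole option 18(W) is W)
n=20: W (go to 15, an L position)
n=21: W (go to 7, an L position)
n=22: W (go to 11, an L position)
n=23: L (sole option 22(W) is W)
n=24: W (go to 23, an L position)
n=25: L (options 20(W), 24(W) are all W)
n=26: W (go to 13, an L position)
n=27: W (go to 9, an L position)
n=28: L (options 14(W), 21(W), 24(W), 26(W), 27(W) are all W)
L entries with 0 ≤ n ≤ 28: n = 0, 1, 4, 7, 9, 11, 13, 15, 17, 19, 23, 25, 28; that makes 13.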